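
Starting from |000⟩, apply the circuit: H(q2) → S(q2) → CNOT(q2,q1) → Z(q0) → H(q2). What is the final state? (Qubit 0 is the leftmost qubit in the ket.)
1/2|000⟩ + 1/2|001⟩ + (1/2)i|010⟩ - (1/2)i|011⟩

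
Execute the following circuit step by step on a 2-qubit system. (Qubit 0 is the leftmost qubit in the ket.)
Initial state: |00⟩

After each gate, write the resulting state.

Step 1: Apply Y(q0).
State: i|10⟩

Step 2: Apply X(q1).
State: i|11⟩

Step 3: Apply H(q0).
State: (1/√2)i|01⟩ - (1/√2)i|11⟩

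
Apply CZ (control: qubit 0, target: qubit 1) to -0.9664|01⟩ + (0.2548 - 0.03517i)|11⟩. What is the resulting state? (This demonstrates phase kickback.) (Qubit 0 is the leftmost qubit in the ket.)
-0.9664|01⟩ + (-0.2548 + 0.03517i)|11⟩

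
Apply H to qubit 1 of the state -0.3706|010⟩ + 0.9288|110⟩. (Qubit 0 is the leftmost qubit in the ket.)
-0.2621|000⟩ + 0.2621|010⟩ + 0.6568|100⟩ - 0.6568|110⟩

H on qubit 1 mixes each pair of kets that differ only in qubit 1: amplitudes (a, b) of (|…0…⟩, |…1…⟩) become ((a + b)/√2, (a − b)/√2). Kets absent from the input have amplitude 0.
(|000⟩, |010⟩): (a, b) = (0, -0.3706) → (-0.2621, 0.2621)
(|100⟩, |110⟩): (a, b) = (0, 0.9288) → (0.6568, -0.6568)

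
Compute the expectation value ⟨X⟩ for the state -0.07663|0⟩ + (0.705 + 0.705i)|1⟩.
-0.108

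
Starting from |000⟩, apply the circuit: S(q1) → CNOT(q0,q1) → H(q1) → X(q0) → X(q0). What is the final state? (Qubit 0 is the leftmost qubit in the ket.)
1/√2|000⟩ + 1/√2|010⟩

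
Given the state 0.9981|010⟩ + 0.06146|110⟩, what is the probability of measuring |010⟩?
0.9962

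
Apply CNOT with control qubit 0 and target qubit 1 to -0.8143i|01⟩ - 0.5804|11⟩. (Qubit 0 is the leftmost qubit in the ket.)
-0.8143i|01⟩ - 0.5804|10⟩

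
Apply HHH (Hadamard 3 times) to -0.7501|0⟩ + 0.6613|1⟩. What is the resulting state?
-0.06279|0⟩ - 0.998|1⟩

H² = I, so H^3 = H: a single Hadamard. With (a, b) = (-0.7501, 0.6613), H gives ((a + b)/√2, (a − b)/√2) = (-0.06279, -0.998).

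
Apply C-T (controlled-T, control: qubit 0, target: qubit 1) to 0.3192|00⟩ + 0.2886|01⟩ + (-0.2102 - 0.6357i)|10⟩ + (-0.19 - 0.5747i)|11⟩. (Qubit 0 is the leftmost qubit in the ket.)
0.3192|00⟩ + 0.2886|01⟩ + (-0.2102 - 0.6357i)|10⟩ + (0.272 - 0.5407i)|11⟩

C-T leaves the control-|0⟩ kets |00⟩, |01⟩ unchanged and applies T to qubit 1 on the control-|1⟩ pair (|10⟩, |11⟩).
T = [[1, 0], [0, (1/√2 + (1/√2)i)]].
With a = amp(|10⟩) = (-0.2102 - 0.6357i) and b = amp(|11⟩) = (-0.19 - 0.5747i):
new amp(|10⟩) = (1)·a = (-0.2102 - 0.6357i)
new amp(|11⟩) = (1/√2 + (1/√2)i)·b = (0.272 - 0.5407i)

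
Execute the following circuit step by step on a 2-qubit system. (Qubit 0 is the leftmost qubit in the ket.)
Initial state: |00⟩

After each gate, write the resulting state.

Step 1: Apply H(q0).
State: 1/√2|00⟩ + 1/√2|10⟩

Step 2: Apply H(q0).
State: |00⟩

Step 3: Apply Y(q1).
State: i|01⟩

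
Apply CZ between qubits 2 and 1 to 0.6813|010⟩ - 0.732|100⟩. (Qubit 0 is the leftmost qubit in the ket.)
0.6813|010⟩ - 0.732|100⟩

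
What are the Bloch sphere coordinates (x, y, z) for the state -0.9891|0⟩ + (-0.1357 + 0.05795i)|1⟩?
(0.2684, -0.1146, 0.9565)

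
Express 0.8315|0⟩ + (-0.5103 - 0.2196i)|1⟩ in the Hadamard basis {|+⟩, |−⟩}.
(0.2271 - 0.1553i)|+⟩ + (0.9488 + 0.1553i)|−⟩

With |ψ⟩ = α|0⟩ + β|1⟩, the Hadamard-basis coefficients are ⟨+|ψ⟩ = (α + β)/√2 and ⟨−|ψ⟩ = (α − β)/√2.
Here α = 0.8315, β = (-0.5103 - 0.2196i): (α + β)/√2 = (0.2271 - 0.1553i), (α − β)/√2 = (0.9488 + 0.1553i).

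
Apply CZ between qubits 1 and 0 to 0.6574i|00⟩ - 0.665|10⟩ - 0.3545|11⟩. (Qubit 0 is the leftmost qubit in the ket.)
0.6574i|00⟩ - 0.665|10⟩ + 0.3545|11⟩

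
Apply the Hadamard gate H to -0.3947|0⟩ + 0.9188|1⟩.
0.3706|0⟩ - 0.9288|1⟩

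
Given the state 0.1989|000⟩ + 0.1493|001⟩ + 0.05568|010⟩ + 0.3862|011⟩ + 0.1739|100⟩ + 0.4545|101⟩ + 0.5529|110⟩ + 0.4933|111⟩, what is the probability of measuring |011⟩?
0.1492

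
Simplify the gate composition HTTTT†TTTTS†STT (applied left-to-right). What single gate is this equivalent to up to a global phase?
H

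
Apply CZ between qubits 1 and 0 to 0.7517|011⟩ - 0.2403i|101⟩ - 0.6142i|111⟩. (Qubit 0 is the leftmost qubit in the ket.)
0.7517|011⟩ - 0.2403i|101⟩ + 0.6142i|111⟩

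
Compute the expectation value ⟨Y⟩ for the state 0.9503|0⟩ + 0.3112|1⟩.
0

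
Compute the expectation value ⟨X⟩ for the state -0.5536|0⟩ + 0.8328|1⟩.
-0.9221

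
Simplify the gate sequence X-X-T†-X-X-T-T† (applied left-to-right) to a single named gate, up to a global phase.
T†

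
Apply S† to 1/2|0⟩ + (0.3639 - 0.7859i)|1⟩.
1/2|0⟩ + (-0.7859 - 0.3639i)|1⟩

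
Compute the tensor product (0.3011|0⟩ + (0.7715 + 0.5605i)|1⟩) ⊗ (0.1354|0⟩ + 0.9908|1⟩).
0.04077|00⟩ + 0.2983|01⟩ + (0.1045 + 0.07589i)|10⟩ + (0.7644 + 0.5553i)|11⟩

amp(|b₁b₂…⟩) = product of the factor amplitudes for bits b₁, b₂, …; only kets whose every factor amplitude is nonzero survive.
|00⟩: (0.3011)(0.1354) = 0.04077
|01⟩: (0.3011)(0.9908) = 0.2983
|10⟩: (0.7715 + 0.5605i)(0.1354) = (0.1045 + 0.07589i)
|11⟩: (0.7715 + 0.5605i)(0.9908) = (0.7644 + 0.5553i)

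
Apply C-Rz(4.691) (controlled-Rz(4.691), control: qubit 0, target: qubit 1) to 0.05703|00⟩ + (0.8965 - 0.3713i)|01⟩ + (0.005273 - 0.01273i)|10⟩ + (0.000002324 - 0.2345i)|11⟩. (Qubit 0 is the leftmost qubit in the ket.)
0.05703|00⟩ + (0.8965 - 0.3713i)|01⟩ + (-0.01279 + 0.005136i)|10⟩ + (0.1676 + 0.164i)|11⟩

C-Rz(4.691) leaves the control-|0⟩ kets |00⟩, |01⟩ unchanged and applies Rz(4.691) to qubit 1 on the control-|1⟩ pair (|10⟩, |11⟩).
Rz(4.691) = [[e^(−iθ/2), 0], [0, e^(iθ/2)]] with e^(±iθ/2) = cos(θ/2) ± i·sin(θ/2); θ = 4.691, cos(θ/2) ≈ -0.699504, sin(θ/2) ≈ 0.714628.
With a = amp(|10⟩) = (0.005273 - 0.01273i) and b = amp(|11⟩) = (0.000002324 - 0.2345i):
new amp(|10⟩) = (-0.699504 - 0.714628i)·a = (-0.01279 + 0.005136i)
new amp(|11⟩) = (-0.699504 + 0.714628i)·b = (0.1676 + 0.164i)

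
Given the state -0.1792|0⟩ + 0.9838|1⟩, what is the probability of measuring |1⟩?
0.9679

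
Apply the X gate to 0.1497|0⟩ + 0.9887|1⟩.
0.9887|0⟩ + 0.1497|1⟩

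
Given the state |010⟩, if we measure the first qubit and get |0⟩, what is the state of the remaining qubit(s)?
|10⟩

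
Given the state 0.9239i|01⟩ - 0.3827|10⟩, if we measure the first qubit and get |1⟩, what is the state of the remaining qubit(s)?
-|0⟩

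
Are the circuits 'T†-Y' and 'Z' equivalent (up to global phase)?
No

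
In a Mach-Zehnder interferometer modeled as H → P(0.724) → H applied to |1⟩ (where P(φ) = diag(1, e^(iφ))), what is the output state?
(0.1254 - 0.3312i)|0⟩ + (0.8746 + 0.3312i)|1⟩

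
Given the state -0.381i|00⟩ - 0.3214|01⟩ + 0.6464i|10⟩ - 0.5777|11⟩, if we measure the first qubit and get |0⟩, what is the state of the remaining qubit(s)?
-0.7644i|0⟩ - 0.6448|1⟩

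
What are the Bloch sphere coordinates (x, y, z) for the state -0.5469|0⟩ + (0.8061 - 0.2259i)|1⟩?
(-0.8817, 0.2471, -0.4017)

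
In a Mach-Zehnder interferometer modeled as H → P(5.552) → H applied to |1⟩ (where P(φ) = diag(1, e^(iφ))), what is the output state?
(0.1278 + 0.3339i)|0⟩ + (0.8722 - 0.3339i)|1⟩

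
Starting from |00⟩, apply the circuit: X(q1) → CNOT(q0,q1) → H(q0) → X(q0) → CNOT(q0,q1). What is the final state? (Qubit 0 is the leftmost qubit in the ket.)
1/√2|01⟩ + 1/√2|10⟩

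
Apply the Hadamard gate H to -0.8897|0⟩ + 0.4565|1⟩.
-0.3063|0⟩ - 0.9519|1⟩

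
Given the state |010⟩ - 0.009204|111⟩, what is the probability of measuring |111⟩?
0.00008471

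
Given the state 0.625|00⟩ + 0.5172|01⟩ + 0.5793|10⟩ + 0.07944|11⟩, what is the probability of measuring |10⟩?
0.3356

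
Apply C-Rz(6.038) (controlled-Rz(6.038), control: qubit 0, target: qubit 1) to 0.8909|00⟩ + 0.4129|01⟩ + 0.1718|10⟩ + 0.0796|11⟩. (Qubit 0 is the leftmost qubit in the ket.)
0.8909|00⟩ + 0.4129|01⟩ + (-0.1705 - 0.02101i)|10⟩ + (-0.079 + 0.009734i)|11⟩

C-Rz(6.038) leaves the control-|0⟩ kets |00⟩, |01⟩ unchanged and applies Rz(6.038) to qubit 1 on the control-|1⟩ pair (|10⟩, |11⟩).
Rz(6.038) = [[e^(−iθ/2), 0], [0, e^(iθ/2)]] with e^(±iθ/2) = cos(θ/2) ± i·sin(θ/2); θ = 6.038, cos(θ/2) ≈ -0.992495, sin(θ/2) ≈ 0.122286.
With a = amp(|10⟩) = 0.1718 and b = amp(|11⟩) = 0.0796:
new amp(|10⟩) = (-0.992495 - 0.122286i)·a = (-0.1705 - 0.02101i)
new amp(|11⟩) = (-0.992495 + 0.122286i)·b = (-0.079 + 0.009734i)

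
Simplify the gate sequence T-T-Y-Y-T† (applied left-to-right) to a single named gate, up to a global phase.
T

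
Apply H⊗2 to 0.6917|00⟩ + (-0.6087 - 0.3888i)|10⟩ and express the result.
(0.0415 - 0.1944i)|00⟩ + (0.0415 - 0.1944i)|01⟩ + (0.6502 + 0.1944i)|10⟩ + (0.6502 + 0.1944i)|11⟩

H⊗2 gives amp(|y⟩) = (1/2) Σ_x (−1)^(x·y) amp(|x⟩), where x·y is the number of positions in which both x and y have a 1.
|00⟩: (0.6917 + (-0.6087 - 0.3888i))/2 = (0.0415 - 0.1944i)
|01⟩: (0.6917 + (-0.6087 - 0.3888i))/2 = (0.0415 - 0.1944i)
|10⟩: (0.6917 - (-0.6087 - 0.3888i))/2 = (0.6502 + 0.1944i)
|11⟩: (0.6917 - (-0.6087 - 0.3888i))/2 = (0.6502 + 0.1944i)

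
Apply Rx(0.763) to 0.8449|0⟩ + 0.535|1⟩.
(0.7842 - 0.1992i)|0⟩ + (0.4965 - 0.3146i)|1⟩

Rx(0.763) = [[cos(θ/2), −i·sin(θ/2)], [−i·sin(θ/2), cos(θ/2)]]; θ = 0.763, cos(θ/2) ≈ 0.928107, sin(θ/2) ≈ 0.372313.
With a = amp(|0⟩) = 0.8449 and b = amp(|1⟩) = 0.535:
new amp(|0⟩) = (0.928107)·a + (-0.372313i)·b = (0.7842 - 0.1992i)
new amp(|1⟩) = (-0.372313i)·a + (0.928107)·b = (0.4965 - 0.3146i)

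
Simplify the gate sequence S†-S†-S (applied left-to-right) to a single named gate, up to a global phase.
S†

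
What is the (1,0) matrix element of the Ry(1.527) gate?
0.6915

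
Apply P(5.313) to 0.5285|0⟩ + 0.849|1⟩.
0.5285|0⟩ + (0.4798 - 0.7004i)|1⟩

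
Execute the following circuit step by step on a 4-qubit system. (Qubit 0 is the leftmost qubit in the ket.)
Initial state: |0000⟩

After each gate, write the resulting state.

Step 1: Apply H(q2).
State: 1/√2|0000⟩ + 1/√2|0010⟩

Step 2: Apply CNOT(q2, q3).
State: 1/√2|0000⟩ + 1/√2|0011⟩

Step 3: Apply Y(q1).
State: (1/√2)i|0100⟩ + (1/√2)i|0111⟩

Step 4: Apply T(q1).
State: (-1/2 + (1/2)i)|0100⟩ + (-1/2 + (1/2)i)|0111⟩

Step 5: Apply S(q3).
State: (-1/2 + (1/2)i)|0100⟩ + (-1/2 - (1/2)i)|0111⟩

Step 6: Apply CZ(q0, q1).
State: (-1/2 + (1/2)i)|0100⟩ + (-1/2 - (1/2)i)|0111⟩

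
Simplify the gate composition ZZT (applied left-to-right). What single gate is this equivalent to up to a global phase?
T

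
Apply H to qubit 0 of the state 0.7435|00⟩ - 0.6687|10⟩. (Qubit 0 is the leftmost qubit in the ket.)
0.05289|00⟩ + 0.9986|10⟩

H on qubit 0 mixes each pair of kets that differ only in qubit 0: amplitudes (a, b) of (|…0…⟩, |…1…⟩) become ((a + b)/√2, (a − b)/√2). Kets absent from the input have amplitude 0.
(|00⟩, |10⟩): (a, b) = (0.7435, -0.6687) → (0.05289, 0.9986)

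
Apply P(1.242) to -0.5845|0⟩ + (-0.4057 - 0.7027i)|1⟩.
-0.5845|0⟩ + (0.5341 - 0.6109i)|1⟩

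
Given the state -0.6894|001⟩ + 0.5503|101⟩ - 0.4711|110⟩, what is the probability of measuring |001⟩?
0.4753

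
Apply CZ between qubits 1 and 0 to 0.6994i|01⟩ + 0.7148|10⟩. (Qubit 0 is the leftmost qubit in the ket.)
0.6994i|01⟩ + 0.7148|10⟩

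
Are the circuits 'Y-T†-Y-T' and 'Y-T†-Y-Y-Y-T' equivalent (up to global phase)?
Yes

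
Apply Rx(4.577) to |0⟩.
-0.6577|0⟩ - 0.7533i|1⟩

Rx(4.577) = [[cos(θ/2), −i·sin(θ/2)], [−i·sin(θ/2), cos(θ/2)]]; θ = 4.577, cos(θ/2) ≈ -0.657657, sin(θ/2) ≈ 0.753318.
With a = amp(|0⟩) = 1 and b = amp(|1⟩) = 0:
new amp(|0⟩) = (-0.657657)·a + (-0.753318i)·b = -0.6577
new amp(|1⟩) = (-0.753318i)·a + (-0.657657)·b = -0.7533i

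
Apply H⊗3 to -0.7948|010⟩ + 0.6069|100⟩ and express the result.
-0.06643|000⟩ - 0.06643|001⟩ + 0.4956|010⟩ + 0.4956|011⟩ - 0.4956|100⟩ - 0.4956|101⟩ + 0.06643|110⟩ + 0.06643|111⟩

H⊗3 gives amp(|y⟩) = (1/2√2) Σ_x (−1)^(x·y) amp(|x⟩), where x·y is the number of positions in which both x and y have a 1.
|000⟩: (-0.7948 + 0.6069)/(2√2) = -0.06643
|001⟩: (-0.7948 + 0.6069)/(2√2) = -0.06643
|010⟩: (0.7948 + 0.6069)/(2√2) = 0.4956
|011⟩: (0.7948 + 0.6069)/(2√2) = 0.4956
|100⟩: (-0.7948 - 0.6069)/(2√2) = -0.4956
|101⟩: (-0.7948 - 0.6069)/(2√2) = -0.4956
|110⟩: (0.7948 - 0.6069)/(2√2) = 0.06643
|111⟩: (0.7948 - 0.6069)/(2√2) = 0.06643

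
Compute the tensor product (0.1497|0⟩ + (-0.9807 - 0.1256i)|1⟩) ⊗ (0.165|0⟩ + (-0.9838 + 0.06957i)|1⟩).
0.0247|00⟩ + (-0.1473 + 0.01041i)|01⟩ + (-0.1618 - 0.02072i)|10⟩ + (0.9736 + 0.05534i)|11⟩

amp(|b₁b₂…⟩) = product of the factor amplitudes for bits b₁, b₂, …; only kets whose every factor amplitude is nonzero survive.
|00⟩: (0.1497)(0.165) = 0.0247
|01⟩: (0.1497)(-0.9838 + 0.06957i) = (-0.1473 + 0.01041i)
|10⟩: (-0.9807 - 0.1256i)(0.165) = (-0.1618 - 0.02072i)
|11⟩: (-0.9807 - 0.1256i)(-0.9838 + 0.06957i) = (0.9736 + 0.05534i)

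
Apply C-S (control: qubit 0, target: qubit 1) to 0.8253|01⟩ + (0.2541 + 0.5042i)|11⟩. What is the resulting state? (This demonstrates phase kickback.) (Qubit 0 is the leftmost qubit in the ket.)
0.8253|01⟩ + (-0.5042 + 0.2541i)|11⟩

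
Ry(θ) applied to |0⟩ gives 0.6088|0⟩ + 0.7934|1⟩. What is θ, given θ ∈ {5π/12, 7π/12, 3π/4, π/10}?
7π/12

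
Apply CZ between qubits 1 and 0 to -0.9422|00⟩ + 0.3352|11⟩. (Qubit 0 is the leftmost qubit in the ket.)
-0.9422|00⟩ - 0.3352|11⟩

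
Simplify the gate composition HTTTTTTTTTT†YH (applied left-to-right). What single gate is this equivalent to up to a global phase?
Y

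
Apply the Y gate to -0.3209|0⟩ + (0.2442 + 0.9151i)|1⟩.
(0.9151 - 0.2442i)|0⟩ - 0.3209i|1⟩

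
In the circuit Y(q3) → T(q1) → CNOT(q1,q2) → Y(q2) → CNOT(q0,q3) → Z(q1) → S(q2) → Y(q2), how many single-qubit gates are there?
6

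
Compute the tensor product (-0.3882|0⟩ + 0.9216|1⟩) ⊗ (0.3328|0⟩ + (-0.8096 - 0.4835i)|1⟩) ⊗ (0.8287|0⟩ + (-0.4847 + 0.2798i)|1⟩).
-0.1071|000⟩ + (0.06262 - 0.03615i)|001⟩ + (0.2604 + 0.1555i)|010⟩ + (-0.2049 - 0.003038i)|011⟩ + 0.2542|100⟩ + (-0.1487 + 0.08582i)|101⟩ + (-0.6183 - 0.3693i)|110⟩ + (0.4863 + 0.007213i)|111⟩

amp(|b₁b₂…⟩) = product of the factor amplitudes for bits b₁, b₂, …; only kets whose every factor amplitude is nonzero survive.
|000⟩: (-0.3882)(0.3328)(0.8287) = -0.1071
|001⟩: (-0.3882)(0.3328)(-0.4847 + 0.2798i) = (0.06262 - 0.03615i)
|010⟩: (-0.3882)(-0.8096 - 0.4835i)(0.8287) = (0.2604 + 0.1555i)
|011⟩: (-0.3882)(-0.8096 - 0.4835i)(-0.4847 + 0.2798i) = (-0.2049 - 0.003038i)
|100⟩: (0.9216)(0.3328)(0.8287) = 0.2542
|101⟩: (0.9216)(0.3328)(-0.4847 + 0.2798i) = (-0.1487 + 0.08582i)
|110⟩: (0.9216)(-0.8096 - 0.4835i)(0.8287) = (-0.6183 - 0.3693i)
|111⟩: (0.9216)(-0.8096 - 0.4835i)(-0.4847 + 0.2798i) = (0.4863 + 0.007213i)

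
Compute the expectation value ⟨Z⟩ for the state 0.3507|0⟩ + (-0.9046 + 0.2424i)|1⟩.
-0.7541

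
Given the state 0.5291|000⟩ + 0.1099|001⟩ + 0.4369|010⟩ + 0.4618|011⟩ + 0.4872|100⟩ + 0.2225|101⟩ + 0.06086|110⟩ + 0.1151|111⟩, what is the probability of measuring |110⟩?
0.003704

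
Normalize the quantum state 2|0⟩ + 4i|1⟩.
1/√5|0⟩ + 0.8944i|1⟩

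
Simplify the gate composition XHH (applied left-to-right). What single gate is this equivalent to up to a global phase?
X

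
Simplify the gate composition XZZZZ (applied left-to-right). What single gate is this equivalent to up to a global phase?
X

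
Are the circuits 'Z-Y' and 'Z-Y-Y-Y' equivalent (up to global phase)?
Yes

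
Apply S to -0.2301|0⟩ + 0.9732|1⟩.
-0.2301|0⟩ + 0.9732i|1⟩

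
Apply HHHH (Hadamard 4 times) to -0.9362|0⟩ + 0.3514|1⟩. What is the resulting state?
-0.9362|0⟩ + 0.3514|1⟩

H² = I, so an even number of Hadamards cancels: H^4 = I and the state is unchanged.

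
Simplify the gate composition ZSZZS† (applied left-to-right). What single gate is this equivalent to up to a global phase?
Z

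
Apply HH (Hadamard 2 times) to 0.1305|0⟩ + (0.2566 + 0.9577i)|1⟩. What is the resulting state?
0.1305|0⟩ + (0.2566 + 0.9577i)|1⟩

H² = I, so an even number of Hadamards cancels: H^2 = I and the state is unchanged.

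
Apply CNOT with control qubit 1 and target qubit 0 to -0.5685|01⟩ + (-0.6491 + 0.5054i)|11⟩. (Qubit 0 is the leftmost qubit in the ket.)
(-0.6491 + 0.5054i)|01⟩ - 0.5685|11⟩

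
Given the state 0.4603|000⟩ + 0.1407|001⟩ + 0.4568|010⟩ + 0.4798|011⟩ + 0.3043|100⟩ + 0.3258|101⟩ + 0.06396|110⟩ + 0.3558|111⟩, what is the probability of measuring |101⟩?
0.1061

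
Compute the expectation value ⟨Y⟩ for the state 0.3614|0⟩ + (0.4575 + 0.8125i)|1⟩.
0.5873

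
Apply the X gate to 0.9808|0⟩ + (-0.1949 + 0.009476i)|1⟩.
(-0.1949 + 0.009476i)|0⟩ + 0.9808|1⟩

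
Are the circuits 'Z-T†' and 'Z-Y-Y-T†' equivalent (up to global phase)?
Yes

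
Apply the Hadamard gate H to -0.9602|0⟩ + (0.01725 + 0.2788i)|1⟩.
(-0.6668 + 0.1971i)|0⟩ + (-0.6912 - 0.1971i)|1⟩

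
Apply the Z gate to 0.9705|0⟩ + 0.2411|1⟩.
0.9705|0⟩ - 0.2411|1⟩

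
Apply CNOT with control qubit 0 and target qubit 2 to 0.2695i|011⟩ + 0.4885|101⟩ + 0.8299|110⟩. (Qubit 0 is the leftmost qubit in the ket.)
0.2695i|011⟩ + 0.4885|100⟩ + 0.8299|111⟩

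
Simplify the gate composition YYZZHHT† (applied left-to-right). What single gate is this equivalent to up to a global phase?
T†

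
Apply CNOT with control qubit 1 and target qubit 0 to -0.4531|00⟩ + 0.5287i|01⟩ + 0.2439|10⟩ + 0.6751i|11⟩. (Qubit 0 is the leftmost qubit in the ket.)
-0.4531|00⟩ + 0.6751i|01⟩ + 0.2439|10⟩ + 0.5287i|11⟩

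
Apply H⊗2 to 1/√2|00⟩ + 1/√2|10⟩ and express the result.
1/√2|00⟩ + 1/√2|01⟩

H⊗2 gives amp(|y⟩) = (1/2) Σ_x (−1)^(x·y) amp(|x⟩), where x·y is the number of positions in which both x and y have a 1.
|00⟩: (1/√2 + 1/√2)/2 = 1/√2
|01⟩: (1/√2 + 1/√2)/2 = 1/√2
|10⟩: (1/√2 - 1/√2)/2 = 0
|11⟩: (1/√2 - 1/√2)/2 = 0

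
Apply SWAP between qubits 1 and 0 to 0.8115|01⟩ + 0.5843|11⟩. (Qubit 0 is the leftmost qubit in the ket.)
0.8115|10⟩ + 0.5843|11⟩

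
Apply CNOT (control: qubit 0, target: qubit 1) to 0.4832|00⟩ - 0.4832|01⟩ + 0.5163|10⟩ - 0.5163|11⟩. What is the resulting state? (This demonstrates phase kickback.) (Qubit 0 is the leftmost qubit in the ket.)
0.4832|00⟩ - 0.4832|01⟩ - 0.5163|10⟩ + 0.5163|11⟩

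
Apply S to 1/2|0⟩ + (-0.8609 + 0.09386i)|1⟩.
1/2|0⟩ + (-0.09386 - 0.8609i)|1⟩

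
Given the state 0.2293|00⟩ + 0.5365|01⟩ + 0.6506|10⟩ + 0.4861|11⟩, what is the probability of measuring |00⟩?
0.05258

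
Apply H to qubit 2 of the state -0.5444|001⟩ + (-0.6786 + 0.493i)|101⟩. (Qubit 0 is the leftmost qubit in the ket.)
-0.3849|000⟩ + 0.3849|001⟩ + (-0.4798 + 0.3486i)|100⟩ + (0.4798 - 0.3486i)|101⟩

H on qubit 2 mixes each pair of kets that differ only in qubit 2: amplitudes (a, b) of (|…0…⟩, |…1…⟩) become ((a + b)/√2, (a − b)/√2). Kets absent from the input have amplitude 0.
(|000⟩, |001⟩): (a, b) = (0, -0.5444) → (-0.3849, 0.3849)
(|100⟩, |101⟩): (a, b) = (0, (-0.6786 + 0.493i)) → ((-0.4798 + 0.3486i), (0.4798 - 0.3486i))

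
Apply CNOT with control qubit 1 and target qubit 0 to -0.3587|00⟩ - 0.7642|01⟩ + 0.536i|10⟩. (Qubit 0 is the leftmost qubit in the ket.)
-0.3587|00⟩ + 0.536i|10⟩ - 0.7642|11⟩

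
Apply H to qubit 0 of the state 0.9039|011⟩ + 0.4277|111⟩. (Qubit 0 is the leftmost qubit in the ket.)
0.9416|011⟩ + 0.3367|111⟩

H on qubit 0 mixes each pair of kets that differ only in qubit 0: amplitudes (a, b) of (|…0…⟩, |…1…⟩) become ((a + b)/√2, (a − b)/√2). Kets absent from the input have amplitude 0.
(|011⟩, |111⟩): (a, b) = (0.9039, 0.4277) → (0.9416, 0.3367)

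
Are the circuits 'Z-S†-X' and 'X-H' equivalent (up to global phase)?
No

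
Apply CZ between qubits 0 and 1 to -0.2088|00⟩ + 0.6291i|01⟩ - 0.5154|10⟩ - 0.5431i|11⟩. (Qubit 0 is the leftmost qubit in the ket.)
-0.2088|00⟩ + 0.6291i|01⟩ - 0.5154|10⟩ + 0.5431i|11⟩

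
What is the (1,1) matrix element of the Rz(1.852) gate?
(0.601 + 0.7992i)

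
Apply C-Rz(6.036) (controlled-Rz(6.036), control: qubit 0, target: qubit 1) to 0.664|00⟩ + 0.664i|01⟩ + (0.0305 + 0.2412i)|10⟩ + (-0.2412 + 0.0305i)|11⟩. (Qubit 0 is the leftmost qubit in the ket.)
0.664|00⟩ + 0.664i|01⟩ + (-0.0005326 - 0.2431i)|10⟩ + (0.2356 - 0.06i)|11⟩

C-Rz(6.036) leaves the control-|0⟩ kets |00⟩, |01⟩ unchanged and applies Rz(6.036) to qubit 1 on the control-|1⟩ pair (|10⟩, |11⟩).
Rz(6.036) = [[e^(−iθ/2), 0], [0, e^(iθ/2)]] with e^(±iθ/2) = cos(θ/2) ± i·sin(θ/2); θ = 6.036, cos(θ/2) ≈ -0.992372, sin(θ/2) ≈ 0.123278.
With a = amp(|10⟩) = (0.0305 + 0.2412i) and b = amp(|11⟩) = (-0.2412 + 0.0305i):
new amp(|10⟩) = (-0.992372 - 0.123278i)·a = (-0.0005326 - 0.2431i)
new amp(|11⟩) = (-0.992372 + 0.123278i)·b = (0.2356 - 0.06i)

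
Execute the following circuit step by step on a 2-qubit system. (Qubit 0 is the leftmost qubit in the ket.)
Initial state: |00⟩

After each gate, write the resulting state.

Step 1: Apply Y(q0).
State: i|10⟩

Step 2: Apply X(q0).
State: i|00⟩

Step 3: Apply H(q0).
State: (1/√2)i|00⟩ + (1/√2)i|10⟩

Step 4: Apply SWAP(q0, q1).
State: (1/√2)i|00⟩ + (1/√2)i|01⟩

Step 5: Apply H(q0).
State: (1/2)i|00⟩ + (1/2)i|01⟩ + (1/2)i|10⟩ + (1/2)i|11⟩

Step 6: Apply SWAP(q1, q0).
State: (1/2)i|00⟩ + (1/2)i|01⟩ + (1/2)i|10⟩ + (1/2)i|11⟩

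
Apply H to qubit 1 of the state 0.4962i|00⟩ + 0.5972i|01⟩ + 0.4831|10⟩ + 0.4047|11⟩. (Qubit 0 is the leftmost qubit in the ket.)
0.7732i|00⟩ - 0.07142i|01⟩ + 0.6278|10⟩ + 0.05544|11⟩

H on qubit 1 mixes each pair of kets that differ only in qubit 1: amplitudes (a, b) of (|…0…⟩, |…1…⟩) become ((a + b)/√2, (a − b)/√2). Kets absent from the input have amplitude 0.
(|00⟩, |01⟩): (a, b) = (0.4962i, 0.5972i) → (0.7732i, -0.07142i)
(|10⟩, |11⟩): (a, b) = (0.4831, 0.4047) → (0.6278, 0.05544)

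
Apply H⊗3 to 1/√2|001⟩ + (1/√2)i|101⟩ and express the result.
(0.25 + 0.25i)|000⟩ + (-0.25 - 0.25i)|001⟩ + (0.25 + 0.25i)|010⟩ + (-0.25 - 0.25i)|011⟩ + (0.25 - 0.25i)|100⟩ + (-0.25 + 0.25i)|101⟩ + (0.25 - 0.25i)|110⟩ + (-0.25 + 0.25i)|111⟩

H⊗3 gives amp(|y⟩) = (1/2√2) Σ_x (−1)^(x·y) amp(|x⟩), where x·y is the number of positions in which both x and y have a 1.
|000⟩: (1/√2 + (1/√2)i)/(2√2) = (0.25 + 0.25i)
|001⟩: (-1/√2 - (1/√2)i)/(2√2) = (-0.25 - 0.25i)
|010⟩: (1/√2 + (1/√2)i)/(2√2) = (0.25 + 0.25i)
|011⟩: (-1/√2 - (1/√2)i)/(2√2) = (-0.25 - 0.25i)
|100⟩: (1/√2 - (1/√2)i)/(2√2) = (0.25 - 0.25i)
|101⟩: (-1/√2 + (1/√2)i)/(2√2) = (-0.25 + 0.25i)
|110⟩: (1/√2 - (1/√2)i)/(2√2) = (0.25 - 0.25i)
|111⟩: (-1/√2 + (1/√2)i)/(2√2) = (-0.25 + 0.25i)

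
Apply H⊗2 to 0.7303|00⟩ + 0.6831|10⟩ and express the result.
0.7067|00⟩ + 0.7067|01⟩ + 0.0236|10⟩ + 0.0236|11⟩

H⊗2 gives amp(|y⟩) = (1/2) Σ_x (−1)^(x·y) amp(|x⟩), where x·y is the number of positions in which both x and y have a 1.
|00⟩: (0.7303 + 0.6831)/2 = 0.7067
|01⟩: (0.7303 + 0.6831)/2 = 0.7067
|10⟩: (0.7303 - 0.6831)/2 = 0.0236
|11⟩: (0.7303 - 0.6831)/2 = 0.0236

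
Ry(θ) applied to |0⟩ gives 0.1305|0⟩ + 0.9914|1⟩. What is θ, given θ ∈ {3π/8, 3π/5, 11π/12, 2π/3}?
11π/12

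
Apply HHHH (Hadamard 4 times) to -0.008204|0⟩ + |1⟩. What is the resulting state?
-0.008204|0⟩ + |1⟩

H² = I, so an even number of Hadamards cancels: H^4 = I and the state is unchanged.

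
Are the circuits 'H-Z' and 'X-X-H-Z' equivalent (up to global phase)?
Yes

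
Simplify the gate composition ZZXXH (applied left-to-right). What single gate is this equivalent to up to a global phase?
H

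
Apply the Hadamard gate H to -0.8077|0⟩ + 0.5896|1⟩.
-0.1542|0⟩ - 0.988|1⟩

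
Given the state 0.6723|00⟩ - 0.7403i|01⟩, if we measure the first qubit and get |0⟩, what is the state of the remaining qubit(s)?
0.6723|0⟩ - 0.7403i|1⟩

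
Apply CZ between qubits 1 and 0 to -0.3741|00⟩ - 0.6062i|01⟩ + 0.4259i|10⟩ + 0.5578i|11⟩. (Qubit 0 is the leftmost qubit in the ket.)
-0.3741|00⟩ - 0.6062i|01⟩ + 0.4259i|10⟩ - 0.5578i|11⟩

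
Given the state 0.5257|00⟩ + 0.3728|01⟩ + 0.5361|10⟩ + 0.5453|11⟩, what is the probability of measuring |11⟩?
0.2974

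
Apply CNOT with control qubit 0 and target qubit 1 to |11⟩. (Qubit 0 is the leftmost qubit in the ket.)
|10⟩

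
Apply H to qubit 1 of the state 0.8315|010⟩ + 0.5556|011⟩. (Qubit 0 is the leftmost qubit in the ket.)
0.588|000⟩ + 0.3929|001⟩ - 0.588|010⟩ - 0.3929|011⟩

H on qubit 1 mixes each pair of kets that differ only in qubit 1: amplitudes (a, b) of (|…0…⟩, |…1…⟩) become ((a + b)/√2, (a − b)/√2). Kets absent from the input have amplitude 0.
(|000⟩, |010⟩): (a, b) = (0, 0.8315) → (0.588, -0.588)
(|001⟩, |011⟩): (a, b) = (0, 0.5556) → (0.3929, -0.3929)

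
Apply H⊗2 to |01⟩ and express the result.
1/2|00⟩ - 1/2|01⟩ + 1/2|10⟩ - 1/2|11⟩

H⊗2 gives amp(|y⟩) = (1/2) Σ_x (−1)^(x·y) amp(|x⟩), where x·y is the number of positions in which both x and y have a 1.
|00⟩: (1)/2 = 1/2
|01⟩: (-1)/2 = -1/2
|10⟩: (1)/2 = 1/2
|11⟩: (-1)/2 = -1/2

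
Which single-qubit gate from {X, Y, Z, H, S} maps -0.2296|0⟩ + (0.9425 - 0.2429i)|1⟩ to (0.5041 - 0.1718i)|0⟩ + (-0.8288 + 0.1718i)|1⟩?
H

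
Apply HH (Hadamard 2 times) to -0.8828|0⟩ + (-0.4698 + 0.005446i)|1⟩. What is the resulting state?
-0.8828|0⟩ + (-0.4698 + 0.005446i)|1⟩

H² = I, so an even number of Hadamards cancels: H^2 = I and the state is unchanged.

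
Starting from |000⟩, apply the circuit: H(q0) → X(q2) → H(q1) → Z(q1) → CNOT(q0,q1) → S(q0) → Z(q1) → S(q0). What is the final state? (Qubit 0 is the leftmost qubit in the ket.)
1/2|001⟩ + 1/2|011⟩ + 1/2|101⟩ + 1/2|111⟩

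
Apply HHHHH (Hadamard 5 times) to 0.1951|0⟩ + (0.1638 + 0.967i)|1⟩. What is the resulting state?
(0.2538 + 0.6838i)|0⟩ + (0.02213 - 0.6838i)|1⟩

H² = I, so H^5 = H: a single Hadamard. With (a, b) = (0.1951, (0.1638 + 0.967i)), H gives ((a + b)/√2, (a − b)/√2) = ((0.2538 + 0.6838i), (0.02213 - 0.6838i)).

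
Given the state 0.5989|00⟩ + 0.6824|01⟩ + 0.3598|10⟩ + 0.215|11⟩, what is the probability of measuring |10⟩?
0.1295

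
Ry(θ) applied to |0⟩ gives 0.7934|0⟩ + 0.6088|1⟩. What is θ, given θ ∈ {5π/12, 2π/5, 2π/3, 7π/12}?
5π/12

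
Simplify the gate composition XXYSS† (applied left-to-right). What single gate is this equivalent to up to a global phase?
Y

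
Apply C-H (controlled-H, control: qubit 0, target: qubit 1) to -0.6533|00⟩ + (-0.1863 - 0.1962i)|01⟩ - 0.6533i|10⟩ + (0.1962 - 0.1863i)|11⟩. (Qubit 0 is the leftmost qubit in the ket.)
-0.6533|00⟩ + (-0.1863 - 0.1962i)|01⟩ + (0.1387 - 0.5937i)|10⟩ + (-0.1387 - 0.3302i)|11⟩

C-H leaves the control-|0⟩ kets |00⟩, |01⟩ unchanged and applies H to qubit 1 on the control-|1⟩ pair (|10⟩, |11⟩).
H = [[1/√2, 1/√2], [1/√2, -1/√2]].
With a = amp(|10⟩) = -0.6533i and b = amp(|11⟩) = (0.1962 - 0.1863i):
new amp(|10⟩) = (1/√2)·a + (1/√2)·b = (0.1387 - 0.5937i)
new amp(|11⟩) = (1/√2)·a + (-1/√2)·b = (-0.1387 - 0.3302i)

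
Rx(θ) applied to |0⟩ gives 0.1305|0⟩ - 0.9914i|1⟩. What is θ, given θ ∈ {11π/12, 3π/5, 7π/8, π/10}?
11π/12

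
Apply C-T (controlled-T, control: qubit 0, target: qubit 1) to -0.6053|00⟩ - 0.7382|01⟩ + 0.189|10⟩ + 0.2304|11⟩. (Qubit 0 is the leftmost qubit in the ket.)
-0.6053|00⟩ - 0.7382|01⟩ + 0.189|10⟩ + (0.1629 + 0.1629i)|11⟩

C-T leaves the control-|0⟩ kets |00⟩, |01⟩ unchanged and applies T to qubit 1 on the control-|1⟩ pair (|10⟩, |11⟩).
T = [[1, 0], [0, (1/√2 + (1/√2)i)]].
With a = amp(|10⟩) = 0.189 and b = amp(|11⟩) = 0.2304:
new amp(|10⟩) = (1)·a = 0.189
new amp(|11⟩) = (1/√2 + (1/√2)i)·b = (0.1629 + 0.1629i)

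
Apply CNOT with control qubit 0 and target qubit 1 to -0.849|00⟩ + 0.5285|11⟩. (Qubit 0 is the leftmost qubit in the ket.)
-0.849|00⟩ + 0.5285|10⟩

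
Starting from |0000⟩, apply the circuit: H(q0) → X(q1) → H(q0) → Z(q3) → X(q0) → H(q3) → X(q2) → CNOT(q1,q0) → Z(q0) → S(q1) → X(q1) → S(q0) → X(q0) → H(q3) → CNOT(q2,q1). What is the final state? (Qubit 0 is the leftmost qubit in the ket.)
i|1110⟩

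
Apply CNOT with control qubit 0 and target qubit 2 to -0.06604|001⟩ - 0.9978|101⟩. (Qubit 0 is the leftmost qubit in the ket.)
-0.06604|001⟩ - 0.9978|100⟩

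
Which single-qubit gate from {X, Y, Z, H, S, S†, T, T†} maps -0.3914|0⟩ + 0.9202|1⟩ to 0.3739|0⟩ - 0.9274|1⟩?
H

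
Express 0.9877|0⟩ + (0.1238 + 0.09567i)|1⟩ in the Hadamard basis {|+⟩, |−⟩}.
(0.7859 + 0.06765i)|+⟩ + (0.6109 - 0.06765i)|−⟩

With |ψ⟩ = α|0⟩ + β|1⟩, the Hadamard-basis coefficients are ⟨+|ψ⟩ = (α + β)/√2 and ⟨−|ψ⟩ = (α − β)/√2.
Here α = 0.9877, β = (0.1238 + 0.09567i): (α + β)/√2 = (0.7859 + 0.06765i), (α − β)/√2 = (0.6109 - 0.06765i).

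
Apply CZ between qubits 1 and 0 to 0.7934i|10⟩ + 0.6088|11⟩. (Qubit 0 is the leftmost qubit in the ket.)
0.7934i|10⟩ - 0.6088|11⟩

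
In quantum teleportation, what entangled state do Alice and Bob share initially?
Bell state |Φ+⟩ = (|00⟩ + |11⟩)/√2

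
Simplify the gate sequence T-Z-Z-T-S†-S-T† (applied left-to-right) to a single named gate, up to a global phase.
T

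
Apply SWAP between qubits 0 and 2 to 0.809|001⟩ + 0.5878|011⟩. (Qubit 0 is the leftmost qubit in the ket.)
0.809|100⟩ + 0.5878|110⟩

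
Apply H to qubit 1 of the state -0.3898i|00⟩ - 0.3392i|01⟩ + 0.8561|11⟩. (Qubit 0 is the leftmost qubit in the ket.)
-0.5155i|00⟩ - 0.03578i|01⟩ + 0.6054|10⟩ - 0.6054|11⟩

H on qubit 1 mixes each pair of kets that differ only in qubit 1: amplitudes (a, b) of (|…0…⟩, |…1…⟩) become ((a + b)/√2, (a − b)/√2). Kets absent from the input have amplitude 0.
(|00⟩, |01⟩): (a, b) = (-0.3898i, -0.3392i) → (-0.5155i, -0.03578i)
(|10⟩, |11⟩): (a, b) = (0, 0.8561) → (0.6054, -0.6054)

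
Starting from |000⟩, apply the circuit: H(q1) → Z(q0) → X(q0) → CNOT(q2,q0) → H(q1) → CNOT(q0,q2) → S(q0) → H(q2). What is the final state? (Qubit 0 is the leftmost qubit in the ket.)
(1/√2)i|100⟩ - (1/√2)i|101⟩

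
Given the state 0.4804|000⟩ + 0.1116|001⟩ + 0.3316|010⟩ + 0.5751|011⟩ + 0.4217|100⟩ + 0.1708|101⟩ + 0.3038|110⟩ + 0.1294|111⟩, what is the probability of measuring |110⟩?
0.09229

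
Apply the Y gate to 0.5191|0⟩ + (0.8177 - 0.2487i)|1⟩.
(-0.2487 - 0.8177i)|0⟩ + 0.5191i|1⟩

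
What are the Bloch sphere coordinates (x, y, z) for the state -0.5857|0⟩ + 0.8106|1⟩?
(-0.9495, 0, -0.314)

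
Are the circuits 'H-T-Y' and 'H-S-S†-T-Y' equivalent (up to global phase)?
Yes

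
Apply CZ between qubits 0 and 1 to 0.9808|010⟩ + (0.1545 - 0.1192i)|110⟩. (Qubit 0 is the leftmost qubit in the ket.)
0.9808|010⟩ + (-0.1545 + 0.1192i)|110⟩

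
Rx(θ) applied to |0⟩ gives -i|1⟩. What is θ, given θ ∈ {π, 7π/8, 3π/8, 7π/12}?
π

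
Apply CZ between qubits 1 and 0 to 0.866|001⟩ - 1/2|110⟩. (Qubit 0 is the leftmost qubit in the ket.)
0.866|001⟩ + 1/2|110⟩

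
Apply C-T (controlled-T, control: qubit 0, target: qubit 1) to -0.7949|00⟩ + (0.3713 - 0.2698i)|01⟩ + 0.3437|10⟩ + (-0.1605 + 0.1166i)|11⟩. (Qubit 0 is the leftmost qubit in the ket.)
-0.7949|00⟩ + (0.3713 - 0.2698i)|01⟩ + 0.3437|10⟩ + (-0.1959 - 0.03104i)|11⟩

C-T leaves the control-|0⟩ kets |00⟩, |01⟩ unchanged and applies T to qubit 1 on the control-|1⟩ pair (|10⟩, |11⟩).
T = [[1, 0], [0, (1/√2 + (1/√2)i)]].
With a = amp(|10⟩) = 0.3437 and b = amp(|11⟩) = (-0.1605 + 0.1166i):
new amp(|10⟩) = (1)·a = 0.3437
new amp(|11⟩) = (1/√2 + (1/√2)i)·b = (-0.1959 - 0.03104i)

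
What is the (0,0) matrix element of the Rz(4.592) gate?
(-0.6633 - 0.7484i)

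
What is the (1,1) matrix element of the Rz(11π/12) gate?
(0.1305 + 0.9914i)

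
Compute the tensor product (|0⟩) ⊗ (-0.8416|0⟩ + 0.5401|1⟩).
-0.8416|00⟩ + 0.5401|01⟩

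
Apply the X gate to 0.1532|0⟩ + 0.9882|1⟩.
0.9882|0⟩ + 0.1532|1⟩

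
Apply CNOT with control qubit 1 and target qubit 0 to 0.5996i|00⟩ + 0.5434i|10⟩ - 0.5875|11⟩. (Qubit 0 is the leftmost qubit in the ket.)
0.5996i|00⟩ - 0.5875|01⟩ + 0.5434i|10⟩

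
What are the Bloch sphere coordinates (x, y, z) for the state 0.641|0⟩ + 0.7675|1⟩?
(0.9839, 0, -0.1782)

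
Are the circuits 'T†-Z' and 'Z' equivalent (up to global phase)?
No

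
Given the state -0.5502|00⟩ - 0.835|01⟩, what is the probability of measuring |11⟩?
0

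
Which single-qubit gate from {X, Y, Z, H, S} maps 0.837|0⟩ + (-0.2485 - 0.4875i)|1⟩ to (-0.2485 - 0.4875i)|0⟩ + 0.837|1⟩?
X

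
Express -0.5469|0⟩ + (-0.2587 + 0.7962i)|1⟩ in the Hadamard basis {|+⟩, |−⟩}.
(-0.5696 + 0.563i)|+⟩ + (-0.2038 - 0.563i)|−⟩

With |ψ⟩ = α|0⟩ + β|1⟩, the Hadamard-basis coefficients are ⟨+|ψ⟩ = (α + β)/√2 and ⟨−|ψ⟩ = (α − β)/√2.
Here α = -0.5469, β = (-0.2587 + 0.7962i): (α + β)/√2 = (-0.5696 + 0.563i), (α − β)/√2 = (-0.2038 - 0.563i).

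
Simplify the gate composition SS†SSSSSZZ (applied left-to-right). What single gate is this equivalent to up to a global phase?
S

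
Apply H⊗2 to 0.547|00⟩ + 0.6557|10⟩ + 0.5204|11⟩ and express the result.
0.8616|00⟩ + 0.3412|01⟩ - 0.3146|10⟩ + 0.2059|11⟩

H⊗2 gives amp(|y⟩) = (1/2) Σ_x (−1)^(x·y) amp(|x⟩), where x·y is the number of positions in which both x and y have a 1.
|00⟩: (0.547 + 0.6557 + 0.5204)/2 = 0.8616
|01⟩: (0.547 + 0.6557 - 0.5204)/2 = 0.3412
|10⟩: (0.547 - 0.6557 - 0.5204)/2 = -0.3146
|11⟩: (0.547 - 0.6557 + 0.5204)/2 = 0.2059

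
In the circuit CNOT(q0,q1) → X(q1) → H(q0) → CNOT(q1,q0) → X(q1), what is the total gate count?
5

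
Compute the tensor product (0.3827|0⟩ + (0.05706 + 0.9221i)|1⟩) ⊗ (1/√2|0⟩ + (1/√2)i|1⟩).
0.2706|00⟩ + 0.2706i|01⟩ + (0.04035 + 0.652i)|10⟩ + (-0.652 + 0.04035i)|11⟩

amp(|b₁b₂…⟩) = product of the factor amplitudes for bits b₁, b₂, …; only kets whose every factor amplitude is nonzero survive.
|00⟩: (0.3827)(1/√2) = 0.2706
|01⟩: (0.3827)((1/√2)i) = 0.2706i
|10⟩: (0.05706 + 0.9221i)(1/√2) = (0.04035 + 0.652i)
|11⟩: (0.05706 + 0.9221i)((1/√2)i) = (-0.652 + 0.04035i)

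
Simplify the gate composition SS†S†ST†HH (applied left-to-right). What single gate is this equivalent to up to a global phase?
T†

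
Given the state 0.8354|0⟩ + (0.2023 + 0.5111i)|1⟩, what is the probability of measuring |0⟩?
0.6979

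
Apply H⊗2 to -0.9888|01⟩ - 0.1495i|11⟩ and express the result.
(-0.4944 - 0.07475i)|00⟩ + (0.4944 + 0.07475i)|01⟩ + (-0.4944 + 0.07475i)|10⟩ + (0.4944 - 0.07475i)|11⟩

H⊗2 gives amp(|y⟩) = (1/2) Σ_x (−1)^(x·y) amp(|x⟩), where x·y is the number of positions in which both x and y have a 1.
|00⟩: (-0.9888 - 0.1495i)/2 = (-0.4944 - 0.07475i)
|01⟩: (0.9888 + 0.1495i)/2 = (0.4944 + 0.07475i)
|10⟩: (-0.9888 + 0.1495i)/2 = (-0.4944 + 0.07475i)
|11⟩: (0.9888 - 0.1495i)/2 = (0.4944 - 0.07475i)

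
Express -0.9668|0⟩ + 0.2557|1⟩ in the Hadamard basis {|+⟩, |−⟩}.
-0.5028|+⟩ - 0.8644|−⟩

With |ψ⟩ = α|0⟩ + β|1⟩, the Hadamard-basis coefficients are ⟨+|ψ⟩ = (α + β)/√2 and ⟨−|ψ⟩ = (α − β)/√2.
Here α = -0.9668, β = 0.2557: (α + β)/√2 = -0.5028, (α − β)/√2 = -0.8644.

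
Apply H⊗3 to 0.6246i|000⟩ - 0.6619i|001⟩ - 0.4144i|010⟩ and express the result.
-0.1597i|000⟩ + 0.3083i|001⟩ + 0.1333i|010⟩ + 0.6014i|011⟩ - 0.1597i|100⟩ + 0.3083i|101⟩ + 0.1333i|110⟩ + 0.6014i|111⟩

H⊗3 gives amp(|y⟩) = (1/2√2) Σ_x (−1)^(x·y) amp(|x⟩), where x·y is the number of positions in which both x and y have a 1.
|000⟩: (0.6246i - 0.6619i - 0.4144i)/(2√2) = -0.1597i
|001⟩: (0.6246i + 0.6619i - 0.4144i)/(2√2) = 0.3083i
|010⟩: (0.6246i - 0.6619i + 0.4144i)/(2√2) = 0.1333i
|011⟩: (0.6246i + 0.6619i + 0.4144i)/(2√2) = 0.6014i
|100⟩: (0.6246i - 0.6619i - 0.4144i)/(2√2) = -0.1597i
|101⟩: (0.6246i + 0.6619i - 0.4144i)/(2√2) = 0.3083i
|110⟩: (0.6246i - 0.6619i + 0.4144i)/(2√2) = 0.1333i
|111⟩: (0.6246i + 0.6619i + 0.4144i)/(2√2) = 0.6014i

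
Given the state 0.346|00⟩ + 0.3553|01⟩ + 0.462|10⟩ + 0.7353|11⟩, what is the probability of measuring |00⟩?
0.1197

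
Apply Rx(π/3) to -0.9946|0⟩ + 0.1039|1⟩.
(-0.8613 - 0.05195i)|0⟩ + (0.08998 + 0.4973i)|1⟩

Rx(π/3) = [[cos(θ/2), −i·sin(θ/2)], [−i·sin(θ/2), cos(θ/2)]]; θ = π/3, cos(θ/2) ≈ 0.866025, sin(θ/2) ≈ 0.5.
With a = amp(|0⟩) = -0.9946 and b = amp(|1⟩) = 0.1039:
new amp(|0⟩) = (0.866025)·a + (-0.5i)·b = (-0.8613 - 0.05195i)
new amp(|1⟩) = (-0.5i)·a + (0.866025)·b = (0.08998 + 0.4973i)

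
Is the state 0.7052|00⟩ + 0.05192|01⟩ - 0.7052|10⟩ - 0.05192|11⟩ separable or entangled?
Separable

Writing the state as a|00⟩ + b|01⟩ + c|10⟩ + d|11⟩, it is a product state iff ad − bc = 0.
Here (a, b, c, d) = (0.7052, 0.05192, -0.7052, -0.05192): ad − bc = (0.7052)(-0.05192) − (0.05192)(-0.7052) = 0, so the state is separable.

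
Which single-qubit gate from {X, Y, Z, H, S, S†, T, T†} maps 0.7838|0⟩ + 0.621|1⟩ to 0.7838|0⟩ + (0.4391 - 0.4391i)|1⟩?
T†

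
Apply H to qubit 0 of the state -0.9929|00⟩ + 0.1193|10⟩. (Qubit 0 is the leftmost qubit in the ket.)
-0.6177|00⟩ - 0.7864|10⟩

H on qubit 0 mixes each pair of kets that differ only in qubit 0: amplitudes (a, b) of (|…0…⟩, |…1…⟩) become ((a + b)/√2, (a − b)/√2). Kets absent from the input have amplitude 0.
(|00⟩, |10⟩): (a, b) = (-0.9929, 0.1193) → (-0.6177, -0.7864)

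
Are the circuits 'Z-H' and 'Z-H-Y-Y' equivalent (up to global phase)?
Yes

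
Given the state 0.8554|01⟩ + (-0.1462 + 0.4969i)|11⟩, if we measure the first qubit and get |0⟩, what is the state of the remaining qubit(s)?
|1⟩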